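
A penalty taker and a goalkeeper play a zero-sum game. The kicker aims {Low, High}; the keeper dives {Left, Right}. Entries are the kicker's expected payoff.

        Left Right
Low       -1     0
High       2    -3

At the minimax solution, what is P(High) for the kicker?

1/6

Row minima: Low → -1, High → -3; maximin = -1.
Column maxima: Left → 2, Right → 0; minimax = 0.
-1 ≠ 0, so there is no saddle point; optimal play is mixed.
Let the kicker play Low with probability p. Expected payoff against Left: (-1)p + 2(1−p) = −3p + 2; against Right: 0p + (-3)(1−p) = 3p − 3.
Setting these equal: −3p + 2 = 3p − 3 ⇒ −6p = -5 ⇒ p = 5/6, and the value is (-3)·(5/6) + 2 = -1/2.
For the keeper: with q = P(Left), equating Low's and High's payoffs gives −q = 5q − 3 ⇒ q = 1/2.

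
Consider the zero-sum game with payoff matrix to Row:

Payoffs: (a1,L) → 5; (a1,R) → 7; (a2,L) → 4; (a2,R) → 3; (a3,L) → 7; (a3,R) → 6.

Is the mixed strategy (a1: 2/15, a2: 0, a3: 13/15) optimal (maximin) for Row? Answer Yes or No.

Against L this mix gives (2/15)·5 + (13/15)·7 = 101/15.
Against R this mix gives (2/15)·7 + (13/15)·6 = 92/15.
Column will play R, holding Row to 92/15. Shifting weight toward the row that does better against R would raise this floor (the equalizing mix achieves 19/3 against both R and L), so the proposed strategy is not optimal.

No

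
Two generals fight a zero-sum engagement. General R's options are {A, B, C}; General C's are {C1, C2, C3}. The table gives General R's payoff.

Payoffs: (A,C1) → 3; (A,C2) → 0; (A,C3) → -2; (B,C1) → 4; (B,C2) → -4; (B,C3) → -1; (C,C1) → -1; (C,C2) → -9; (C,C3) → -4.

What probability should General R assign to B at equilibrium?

Row minima: A → -2, B → -4, C → -9; maximin = -2.
Column maxima: C1 → 4, C2 → 0, C3 → -1; minimax = -1.
-2 ≠ -1, so there is no saddle point; optimal play is mixed.
C is strictly dominated by A, so General R never plays it.
C1 is strictly dominated by C2 (it gives General R strictly more in every row), so General C never plays it.
On the remaining 2×2 (A, B vs C2, C3):
Let General R play A with probability p. Expected payoff against C2: 0p + (-4)(1−p) = 4p − 4; against C3: (-2)p + (-1)(1−p) = −p − 1.
Setting these equal: 4p − 4 = −p − 1 ⇒ 5p = 3 ⇒ p = 3/5, and the value is (4)·(3/5) − 4 = -8/5.
For General C: with q = P(C2), equating A's and B's payoffs gives 2q − 2 = −3q − 1 ⇒ q = 1/5.

2/5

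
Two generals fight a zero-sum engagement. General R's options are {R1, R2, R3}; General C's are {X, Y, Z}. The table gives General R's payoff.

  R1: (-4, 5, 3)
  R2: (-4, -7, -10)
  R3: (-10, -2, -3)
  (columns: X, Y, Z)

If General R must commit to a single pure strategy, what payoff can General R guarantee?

-4

Row minima: R1 → -4, R2 → -10, R3 → -10.
The best of these is -4.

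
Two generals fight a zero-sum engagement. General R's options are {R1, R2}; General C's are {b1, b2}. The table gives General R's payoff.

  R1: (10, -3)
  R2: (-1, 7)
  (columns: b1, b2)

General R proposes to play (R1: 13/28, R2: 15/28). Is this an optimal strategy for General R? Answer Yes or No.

No

Against b1 this mix gives (13/28)·10 + (15/28)·(-1) = 115/28.
Against b2 this mix gives (13/28)·(-3) + (15/28)·7 = 33/14.
General C will play b2, holding General R to 33/14. Shifting weight toward the row that does better against b2 would raise this floor (the equalizing mix achieves 67/21 against both b2 and b1), so the proposed strategy is not optimal.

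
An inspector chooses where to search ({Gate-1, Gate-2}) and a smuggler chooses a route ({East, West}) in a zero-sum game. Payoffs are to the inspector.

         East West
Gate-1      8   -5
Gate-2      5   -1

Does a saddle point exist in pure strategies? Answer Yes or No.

Yes

Row minima: Gate-1 → -5, Gate-2 → -1; maximin = -1.
Column maxima: East → 8, West → -1; minimax = -1.
maximin = minimax = -1, so a saddle point exists.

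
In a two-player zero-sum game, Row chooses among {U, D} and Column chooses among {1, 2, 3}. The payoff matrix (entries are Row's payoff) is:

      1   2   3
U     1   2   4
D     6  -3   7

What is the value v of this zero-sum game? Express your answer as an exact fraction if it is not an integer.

Row minima: U → 1, D → -3; maximin = 1.
Column maxima: 1 → 6, 2 → 2, 3 → 7; minimax = 2.
1 ≠ 2, so there is no saddle point; optimal play is mixed.
3 is strictly dominated by 1 (it gives Row strictly more in every row), so Column never plays it.
On the remaining 2×2 (U, D vs 1, 2):
Let Row play U with probability p. Expected payoff against 1: 1p + 6(1−p) = −5p + 6; against 2: 2p + (-3)(1−p) = 5p − 3.
Setting these equal: −5p + 6 = 5p − 3 ⇒ −10p = -9 ⇒ p = 9/10, and the value is (-5)·(9/10) + 6 = 3/2.
For Column: with q = P(1), equating U's and D's payoffs gives −q + 2 = 9q − 3 ⇒ q = 1/2.

3/2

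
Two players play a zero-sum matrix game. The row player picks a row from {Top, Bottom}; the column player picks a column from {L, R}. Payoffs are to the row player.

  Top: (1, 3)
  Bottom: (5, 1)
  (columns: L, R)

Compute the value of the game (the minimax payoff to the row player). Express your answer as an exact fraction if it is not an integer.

7/3

Row minima: Top → 1, Bottom → 1; maximin = 1.
Column maxima: L → 5, R → 3; minimax = 3.
1 ≠ 3, so there is no saddle point; optimal play is mixed.
Let the row player play Top with probability p. Expected payoff against L: 1p + 5(1−p) = −4p + 5; against R: 3p + 1(1−p) = 2p + 1.
Setting these equal: −4p + 5 = 2p + 1 ⇒ −6p = -4 ⇒ p = 2/3, and the value is (-4)·(2/3) + 5 = 7/3.
For the column player: with q = P(L), equating Top's and Bottom's payoffs gives −2q + 3 = 4q + 1 ⇒ q = 1/3.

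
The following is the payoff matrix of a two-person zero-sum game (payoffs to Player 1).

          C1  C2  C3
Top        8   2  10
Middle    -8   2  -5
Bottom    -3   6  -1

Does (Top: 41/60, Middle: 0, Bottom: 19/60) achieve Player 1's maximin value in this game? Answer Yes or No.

No

Against C1 this mix gives (41/60)·8 + (19/60)·(-3) = 271/60.
Against C2 this mix gives (41/60)·2 + (19/60)·6 = 49/15.
Against C3 this mix gives (41/60)·10 + (19/60)·(-1) = 391/60.
Player 2 will play C2, holding Player 1 to 49/15. Shifting weight toward the row that does better against C2 would raise this floor (the equalizing mix achieves 18/5 against both C2 and C1), so the proposed strategy is not optimal.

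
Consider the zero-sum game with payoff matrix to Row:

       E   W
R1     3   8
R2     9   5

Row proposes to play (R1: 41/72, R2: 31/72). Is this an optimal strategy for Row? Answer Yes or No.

No

Against E this mix gives (41/72)·3 + (31/72)·9 = 67/12.
Against W this mix gives (41/72)·8 + (31/72)·5 = 161/24.
Column will play E, holding Row to 67/12. Shifting weight toward the row that does better against E would raise this floor (the equalizing mix achieves 19/3 against both E and W), so the proposed strategy is not optimal.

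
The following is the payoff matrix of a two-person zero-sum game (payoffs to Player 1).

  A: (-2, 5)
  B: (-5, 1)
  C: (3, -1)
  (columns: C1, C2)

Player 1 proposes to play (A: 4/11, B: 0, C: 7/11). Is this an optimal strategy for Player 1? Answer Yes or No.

Against C1 this mix gives (4/11)·(-2) + (7/11)·3 = 13/11.
Against C2 this mix gives (4/11)·5 + (7/11)·(-1) = 13/11.
All of Player 2's active replies (C1, C2) yield 13/11, and no column does worse for Player 1. The mix makes Player 2 indifferent and guarantees 13/11, so it is optimal.

Yes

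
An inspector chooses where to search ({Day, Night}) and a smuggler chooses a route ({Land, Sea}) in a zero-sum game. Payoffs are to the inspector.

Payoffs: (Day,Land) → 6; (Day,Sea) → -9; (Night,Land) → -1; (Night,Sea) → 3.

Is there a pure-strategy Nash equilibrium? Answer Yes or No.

No

Row minima: Day → -9, Night → -1; maximin = -1.
Column maxima: Land → 6, Sea → 3; minimax = 3.
-1 ≠ 3, so no pure-strategy equilibrium exists.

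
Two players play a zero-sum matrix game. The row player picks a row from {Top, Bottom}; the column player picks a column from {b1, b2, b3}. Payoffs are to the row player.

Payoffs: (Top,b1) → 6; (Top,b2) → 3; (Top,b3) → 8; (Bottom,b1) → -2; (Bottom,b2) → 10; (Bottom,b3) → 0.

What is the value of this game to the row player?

22/5

Row minima: Top → 3, Bottom → -2; maximin = 3.
Column maxima: b1 → 6, b2 → 10, b3 → 8; minimax = 6.
3 ≠ 6, so there is no saddle point; optimal play is mixed.
b3 is strictly dominated by b1 (it gives the row player strictly more in every row), so the column player never plays it.
On the remaining 2×2 (Top, Bottom vs b1, b2):
Let the row player play Top with probability p. Expected payoff against b1: 6p + (-2)(1−p) = 8p − 2; against b2: 3p + 10(1−p) = −7p + 10.
Setting these equal: 8p − 2 = −7p + 10 ⇒ 15p = 12 ⇒ p = 4/5, and the value is (8)·(4/5) − 2 = 22/5.
For the column player: with q = P(b1), equating Top's and Bottom's payoffs gives 3q + 3 = −12q + 10 ⇒ q = 7/15.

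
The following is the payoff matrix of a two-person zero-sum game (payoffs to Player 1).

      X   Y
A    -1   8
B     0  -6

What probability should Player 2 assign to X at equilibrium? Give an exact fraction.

Row minima: A → -1, B → -6; maximin = -1.
Column maxima: X → 0, Y → 8; minimax = 0.
-1 ≠ 0, so there is no saddle point; optimal play is mixed.
Let Player 1 play A with probability p. Expected payoff against X: (-1)p + 0(1−p) = −p; against Y: 8p + (-6)(1−p) = 14p − 6.
Setting these equal: −p = 14p − 6 ⇒ −15p = -6 ⇒ p = 2/5, and the value is (-1)·(2/5) = -2/5.
For Player 2: with q = P(X), equating A's and B's payoffs gives −9q + 8 = 6q − 6 ⇒ q = 14/15.

14/15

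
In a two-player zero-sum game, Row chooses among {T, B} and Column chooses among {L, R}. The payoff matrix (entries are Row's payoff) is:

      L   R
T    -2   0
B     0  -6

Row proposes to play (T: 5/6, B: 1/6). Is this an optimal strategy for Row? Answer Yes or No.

No

Against L this mix gives (5/6)·(-2) + (1/6)·0 = -5/3.
Against R this mix gives (5/6)·0 + (1/6)·(-6) = -1.
Column will play L, holding Row to -5/3. Shifting weight toward the row that does better against L would raise this floor (the equalizing mix achieves -3/2 against both L and R), so the proposed strategy is not optimal.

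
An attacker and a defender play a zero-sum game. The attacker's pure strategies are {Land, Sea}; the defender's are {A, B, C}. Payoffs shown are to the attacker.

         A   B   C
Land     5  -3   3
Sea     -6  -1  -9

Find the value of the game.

-15/7

Row minima: Land → -3, Sea → -9; maximin = -3.
Column maxima: A → 5, B → -1, C → 3; minimax = -1.
-3 ≠ -1, so there is no saddle point; optimal play is mixed.
A is strictly dominated by C (it gives the attacker strictly more in every row), so the defender never plays it.
On the remaining 2×2 (Land, Sea vs B, C):
Let the attacker play Land with probability p. Expected payoff against B: (-3)p + (-1)(1−p) = −2p − 1; against C: 3p + (-9)(1−p) = 12p − 9.
Setting these equal: −2p − 1 = 12p − 9 ⇒ −14p = -8 ⇒ p = 4/7, and the value is (-2)·(4/7) − 1 = -15/7.
For the defender: with q = P(B), equating Land's and Sea's payoffs gives −6q + 3 = 8q − 9 ⇒ q = 6/7.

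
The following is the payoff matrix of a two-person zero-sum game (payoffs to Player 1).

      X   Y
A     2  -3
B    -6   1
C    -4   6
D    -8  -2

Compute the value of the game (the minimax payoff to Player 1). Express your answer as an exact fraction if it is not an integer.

Row minima: A → -3, B → -6, C → -4, D → -8; maximin = -3.
Column maxima: X → 2, Y → 6; minimax = 2.
-3 ≠ 2, so there is no saddle point; optimal play is mixed.
B is strictly dominated by C, so Player 1 never plays it.
D is strictly dominated by C, so Player 1 never plays it.
On the remaining 2×2 (A, C vs X, Y):
Let Player 1 play A with probability p. Expected payoff against X: 2p + (-4)(1−p) = 6p − 4; against Y: (-3)p + 6(1−p) = −9p + 6.
Setting these equal: 6p − 4 = −9p + 6 ⇒ 15p = 10 ⇒ p = 2/3, and the value is (6)·(2/3) − 4 = 0.
For Player 2: with q = P(X), equating A's and C's payoffs gives 5q − 3 = −10q + 6 ⇒ q = 3/5.

0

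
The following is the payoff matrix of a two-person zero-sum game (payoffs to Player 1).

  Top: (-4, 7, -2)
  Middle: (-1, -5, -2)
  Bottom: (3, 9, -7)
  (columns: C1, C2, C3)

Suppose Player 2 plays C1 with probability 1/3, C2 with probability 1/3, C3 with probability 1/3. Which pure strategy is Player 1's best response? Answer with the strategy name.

Bottom

Expected payoff of Top: (1/3)·(-4) + (1/3)·7 + (1/3)·(-2) = 1/3.
Expected payoff of Middle: (1/3)·(-1) + (1/3)·(-5) + (1/3)·(-2) = -8/3.
Expected payoff of Bottom: (1/3)·3 + (1/3)·9 + (1/3)·(-7) = 5/3.
The largest is 5/3, so Player 1's best response is Bottom.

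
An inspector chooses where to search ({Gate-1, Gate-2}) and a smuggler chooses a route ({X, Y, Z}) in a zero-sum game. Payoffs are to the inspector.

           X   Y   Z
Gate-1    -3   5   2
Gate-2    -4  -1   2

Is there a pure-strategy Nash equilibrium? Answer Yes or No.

Yes

Row minima: Gate-1 → -3, Gate-2 → -4; maximin = -3.
Column maxima: X → -3, Y → 5, Z → 2; minimax = -3.
maximin = minimax = -3, so a saddle point exists.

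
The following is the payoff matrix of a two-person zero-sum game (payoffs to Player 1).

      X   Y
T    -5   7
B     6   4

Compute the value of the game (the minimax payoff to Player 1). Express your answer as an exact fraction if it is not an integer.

Row minima: T → -5, B → 4; maximin = 4.
Column maxima: X → 6, Y → 7; minimax = 6.
4 ≠ 6, so there is no saddle point; optimal play is mixed.
Let Player 1 play T with probability p. Expected payoff against X: (-5)p + 6(1−p) = −11p + 6; against Y: 7p + 4(1−p) = 3p + 4.
Setting these equal: −11p + 6 = 3p + 4 ⇒ −14p = -2 ⇒ p = 1/7, and the value is (-11)·(1/7) + 6 = 31/7.
For Player 2: with q = P(X), equating T's and B's payoffs gives −12q + 7 = 2q + 4 ⇒ q = 3/14.

31/7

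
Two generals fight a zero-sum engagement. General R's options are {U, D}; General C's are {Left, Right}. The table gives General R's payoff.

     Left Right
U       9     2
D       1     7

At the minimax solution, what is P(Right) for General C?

Row minima: U → 2, D → 1; maximin = 2.
Column maxima: Left → 9, Right → 7; minimax = 7.
2 ≠ 7, so there is no saddle point; optimal play is mixed.
Let General R play U with probability p. Expected payoff against Left: 9p + 1(1−p) = 8p + 1; against Right: 2p + 7(1−p) = −5p + 7.
Setting these equal: 8p + 1 = −5p + 7 ⇒ 13p = 6 ⇒ p = 6/13, and the value is (8)·(6/13) + 1 = 61/13.
For General C: with q = P(Left), equating U's and D's payoffs gives 7q + 2 = −6q + 7 ⇒ q = 5/13.

8/13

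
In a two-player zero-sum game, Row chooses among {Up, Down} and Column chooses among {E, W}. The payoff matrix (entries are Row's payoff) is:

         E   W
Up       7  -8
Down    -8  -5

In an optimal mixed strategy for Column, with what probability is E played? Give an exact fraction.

Row minima: Up → -8, Down → -8; maximin = -8.
Column maxima: E → 7, W → -5; minimax = -5.
-8 ≠ -5, so there is no saddle point; optimal play is mixed.
Let Row play Up with probability p. Expected payoff against E: 7p + (-8)(1−p) = 15p − 8; against W: (-8)p + (-5)(1−p) = −3p − 5.
Setting these equal: 15p − 8 = −3p − 5 ⇒ 18p = 3 ⇒ p = 1/6, and the value is (15)·(1/6) − 8 = -11/2.
For Column: with q = P(E), equating Up's and Down's payoffs gives 15q − 8 = −3q − 5 ⇒ q = 1/6.

1/6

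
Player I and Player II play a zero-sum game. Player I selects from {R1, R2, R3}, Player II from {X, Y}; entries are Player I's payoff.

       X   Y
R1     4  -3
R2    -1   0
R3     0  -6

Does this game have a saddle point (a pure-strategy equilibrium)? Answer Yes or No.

Row minima: R1 → -3, R2 → -1, R3 → -6; maximin = -1.
Column maxima: X → 4, Y → 0; minimax = 0.
-1 ≠ 0, so no pure-strategy equilibrium exists.

No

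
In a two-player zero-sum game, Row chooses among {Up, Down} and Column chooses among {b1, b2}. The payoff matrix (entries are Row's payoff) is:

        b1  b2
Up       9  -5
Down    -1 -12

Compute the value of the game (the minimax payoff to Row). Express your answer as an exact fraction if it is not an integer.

Row minima: Up → -5, Down → -12; maximin = -5.
Column maxima: b1 → 9, b2 → -5; minimax = -5.
Since maximin = minimax = -5, there is a saddle point and the value is -5.

-5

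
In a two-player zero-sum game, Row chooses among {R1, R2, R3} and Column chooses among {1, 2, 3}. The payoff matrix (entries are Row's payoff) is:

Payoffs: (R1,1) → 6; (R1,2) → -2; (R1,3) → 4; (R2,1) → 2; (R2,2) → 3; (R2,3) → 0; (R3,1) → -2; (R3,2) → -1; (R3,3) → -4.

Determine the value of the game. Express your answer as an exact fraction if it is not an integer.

4/3

Row minima: R1 → -2, R2 → 0, R3 → -4; maximin = 0.
Column maxima: 1 → 6, 2 → 3, 3 → 4; minimax = 3.
0 ≠ 3, so there is no saddle point; optimal play is mixed.
R3 is strictly dominated by R2, so Row never plays it.
1 is strictly dominated by 3 (it gives Row strictly more in every row), so Column never plays it.
On the remaining 2×2 (R1, R2 vs 2, 3):
Let Row play R1 with probability p. Expected payoff against 2: (-2)p + 3(1−p) = −5p + 3; against 3: 4p + 0(1−p) = 4p.
Setting these equal: −5p + 3 = 4p ⇒ −9p = -3 ⇒ p = 1/3, and the value is (-5)·(1/3) + 3 = 4/3.
For Column: with q = P(2), equating R1's and R2's payoffs gives −6q + 4 = 3q ⇒ q = 4/9.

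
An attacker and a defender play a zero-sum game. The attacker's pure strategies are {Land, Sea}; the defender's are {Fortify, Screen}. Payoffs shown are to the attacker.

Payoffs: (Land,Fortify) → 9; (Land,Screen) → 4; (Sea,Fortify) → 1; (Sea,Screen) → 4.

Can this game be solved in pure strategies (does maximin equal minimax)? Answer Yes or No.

Yes

Row minima: Land → 4, Sea → 1; maximin = 4.
Column maxima: Fortify → 9, Screen → 4; minimax = 4.
maximin = minimax = 4, so a saddle point exists.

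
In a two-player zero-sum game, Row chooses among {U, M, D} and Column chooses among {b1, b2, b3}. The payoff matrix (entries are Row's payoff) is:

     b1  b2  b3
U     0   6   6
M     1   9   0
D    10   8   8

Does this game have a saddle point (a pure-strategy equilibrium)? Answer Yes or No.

Row minima: U → 0, M → 0, D → 8; maximin = 8.
Column maxima: b1 → 10, b2 → 9, b3 → 8; minimax = 8.
maximin = minimax = 8, so a saddle point exists.

Yes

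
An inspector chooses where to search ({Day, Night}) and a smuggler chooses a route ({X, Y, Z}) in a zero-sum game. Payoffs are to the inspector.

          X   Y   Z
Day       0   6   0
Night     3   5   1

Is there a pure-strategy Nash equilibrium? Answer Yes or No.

Yes

Row minima: Day → 0, Night → 1; maximin = 1.
Column maxima: X → 3, Y → 6, Z → 1; minimax = 1.
maximin = minimax = 1, so a saddle point exists.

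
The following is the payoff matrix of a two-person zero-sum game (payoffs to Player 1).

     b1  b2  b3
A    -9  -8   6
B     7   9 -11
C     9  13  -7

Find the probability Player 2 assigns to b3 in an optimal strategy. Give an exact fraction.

18/31

Row minima: A → -9, B → -11, C → -7; maximin = -7.
Column maxima: b1 → 9, b2 → 13, b3 → 6; minimax = 6.
-7 ≠ 6, so there is no saddle point; optimal play is mixed.
B is strictly dominated by C, so Player 1 never plays it.
b2 is strictly dominated by b1 (it gives Player 1 strictly more in every row), so Player 2 never plays it.
On the remaining 2×2 (A, C vs b1, b3):
Let Player 1 play A with probability p. Expected payoff against b1: (-9)p + 9(1−p) = −18p + 9; against b3: 6p + (-7)(1−p) = 13p − 7.
Setting these equal: −18p + 9 = 13p − 7 ⇒ −31p = -16 ⇒ p = 16/31, and the value is (-18)·(16/31) + 9 = -9/31.
For Player 2: with q = P(b1), equating A's and C's payoffs gives −15q + 6 = 16q − 7 ⇒ q = 13/31.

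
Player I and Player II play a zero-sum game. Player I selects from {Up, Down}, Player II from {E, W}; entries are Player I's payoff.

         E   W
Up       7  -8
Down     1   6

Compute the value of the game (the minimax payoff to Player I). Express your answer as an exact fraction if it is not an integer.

Row minima: Up → -8, Down → 1; maximin = 1.
Column maxima: E → 7, W → 6; minimax = 6.
1 ≠ 6, so there is no saddle point; optimal play is mixed.
Let Player I play Up with probability p. Expected payoff against E: 7p + 1(1−p) = 6p + 1; against W: (-8)p + 6(1−p) = −14p + 6.
Setting these equal: 6p + 1 = −14p + 6 ⇒ 20p = 5 ⇒ p = 1/4, and the value is (6)·(1/4) + 1 = 5/2.
For Player II: with q = P(E), equating Up's and Down's payoffs gives 15q − 8 = −5q + 6 ⇒ q = 7/10.

5/2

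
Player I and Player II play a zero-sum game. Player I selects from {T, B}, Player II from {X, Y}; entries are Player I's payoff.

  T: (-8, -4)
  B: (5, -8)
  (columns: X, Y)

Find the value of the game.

-84/17

Row minima: T → -8, B → -8; maximin = -8.
Column maxima: X → 5, Y → -4; minimax = -4.
-8 ≠ -4, so there is no saddle point; optimal play is mixed.
Let Player I play T with probability p. Expected payoff against X: (-8)p + 5(1−p) = −13p + 5; against Y: (-4)p + (-8)(1−p) = 4p − 8.
Setting these equal: −13p + 5 = 4p − 8 ⇒ −17p = -13 ⇒ p = 13/17, and the value is (-13)·(13/17) + 5 = -84/17.
For Player II: with q = P(X), equating T's and B's payoffs gives −4q − 4 = 13q − 8 ⇒ q = 4/17.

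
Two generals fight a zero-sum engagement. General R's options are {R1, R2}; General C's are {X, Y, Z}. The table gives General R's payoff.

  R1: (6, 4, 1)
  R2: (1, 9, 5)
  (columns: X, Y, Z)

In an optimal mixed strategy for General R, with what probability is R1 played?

4/9

Row minima: R1 → 1, R2 → 1; maximin = 1.
Column maxima: X → 6, Y → 9, Z → 5; minimax = 5.
1 ≠ 5, so there is no saddle point; optimal play is mixed.
Y is strictly dominated by Z (it gives General R strictly more in every row), so General C never plays it.
On the remaining 2×2 (R1, R2 vs X, Z):
Let General R play R1 with probability p. Expected payoff against X: 6p + 1(1−p) = 5p + 1; against Z: 1p + 5(1−p) = −4p + 5.
Setting these equal: 5p + 1 = −4p + 5 ⇒ 9p = 4 ⇒ p = 4/9, and the value is (5)·(4/9) + 1 = 29/9.
For General C: with q = P(X), equating R1's and R2's payoffs gives 5q + 1 = −4q + 5 ⇒ q = 4/9.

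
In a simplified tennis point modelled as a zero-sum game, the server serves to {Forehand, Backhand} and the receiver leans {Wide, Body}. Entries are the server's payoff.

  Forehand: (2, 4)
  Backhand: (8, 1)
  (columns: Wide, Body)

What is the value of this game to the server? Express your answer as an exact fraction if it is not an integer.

10/3

Row minima: Forehand → 2, Backhand → 1; maximin = 2.
Column maxima: Wide → 8, Body → 4; minimax = 4.
2 ≠ 4, so there is no saddle point; optimal play is mixed.
Let the server play Forehand with probability p. Expected payoff against Wide: 2p + 8(1−p) = −6p + 8; against Body: 4p + 1(1−p) = 3p + 1.
Setting these equal: −6p + 8 = 3p + 1 ⇒ −9p = -7 ⇒ p = 7/9, and the value is (-6)·(7/9) + 8 = 10/3.
For the receiver: with q = P(Wide), equating Forehand's and Backhand's payoffs gives −2q + 4 = 7q + 1 ⇒ q = 1/3.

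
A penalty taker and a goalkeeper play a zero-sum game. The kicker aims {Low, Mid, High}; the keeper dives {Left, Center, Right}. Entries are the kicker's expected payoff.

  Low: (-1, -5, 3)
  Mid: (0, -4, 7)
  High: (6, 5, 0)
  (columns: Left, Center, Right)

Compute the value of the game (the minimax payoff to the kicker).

35/16

Row minima: Low → -5, Mid → -4, High → 0; maximin = 0.
Column maxima: Left → 6, Center → 5, Right → 7; minimax = 5.
0 ≠ 5, so there is no saddle point; optimal play is mixed.
Low is strictly dominated by Mid, so the kicker never plays it.
Left is strictly dominated by Center (it gives the kicker strictly more in every row), so the keeper never plays it.
On the remaining 2×2 (Mid, High vs Center, Right):
Let the kicker play Mid with probability p. Expected payoff against Center: (-4)p + 5(1−p) = −9p + 5; against Right: 7p + 0(1−p) = 7p.
Setting these equal: −9p + 5 = 7p ⇒ −16p = -5 ⇒ p = 5/16, and the value is (-9)·(5/16) + 5 = 35/16.
For the keeper: with q = P(Center), equating Mid's and High's payoffs gives −11q + 7 = 5q ⇒ q = 7/16.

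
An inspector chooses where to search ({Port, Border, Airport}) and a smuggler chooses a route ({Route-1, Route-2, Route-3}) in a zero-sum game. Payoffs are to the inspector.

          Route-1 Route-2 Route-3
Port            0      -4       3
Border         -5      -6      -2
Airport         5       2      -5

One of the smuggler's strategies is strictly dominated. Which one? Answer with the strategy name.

Route-2 holds the inspector's payoff strictly below Route-1 in every row: -4 < 0, -6 < -5, 2 < 5.
So Route-1 is strictly dominated for the smuggler.

Route-1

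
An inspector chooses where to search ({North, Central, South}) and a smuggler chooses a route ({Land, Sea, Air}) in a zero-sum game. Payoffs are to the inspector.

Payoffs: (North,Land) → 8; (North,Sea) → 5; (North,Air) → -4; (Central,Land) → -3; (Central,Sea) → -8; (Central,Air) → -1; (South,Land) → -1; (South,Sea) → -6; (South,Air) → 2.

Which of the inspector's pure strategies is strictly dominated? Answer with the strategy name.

Central

South gives a strictly higher payoff than Central against every column: -1 > -3, -6 > -8, 2 > -1.
So Central is strictly dominated and the inspector never plays it.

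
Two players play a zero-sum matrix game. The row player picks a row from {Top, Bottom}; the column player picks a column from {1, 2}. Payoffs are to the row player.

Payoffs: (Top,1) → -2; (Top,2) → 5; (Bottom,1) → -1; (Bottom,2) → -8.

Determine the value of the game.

Row minima: Top → -2, Bottom → -8; maximin = -2.
Column maxima: 1 → -1, 2 → 5; minimax = -1.
-2 ≠ -1, so there is no saddle point; optimal play is mixed.
Let the row player play Top with probability p. Expected payoff against 1: (-2)p + (-1)(1−p) = −p − 1; against 2: 5p + (-8)(1−p) = 13p − 8.
Setting these equal: −p − 1 = 13p − 8 ⇒ −14p = -7 ⇒ p = 1/2, and the value is (-1)·(1/2) − 1 = -3/2.
For the column player: with q = P(1), equating Top's and Bottom's payoffs gives −7q + 5 = 7q − 8 ⇒ q = 13/14.

-3/2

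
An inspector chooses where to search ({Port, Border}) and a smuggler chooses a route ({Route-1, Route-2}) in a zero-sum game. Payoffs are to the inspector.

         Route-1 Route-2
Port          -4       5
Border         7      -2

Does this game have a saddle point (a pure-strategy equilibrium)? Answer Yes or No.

No

Row minima: Port → -4, Border → -2; maximin = -2.
Column maxima: Route-1 → 7, Route-2 → 5; minimax = 5.
-2 ≠ 5, so no pure-strategy equilibrium exists.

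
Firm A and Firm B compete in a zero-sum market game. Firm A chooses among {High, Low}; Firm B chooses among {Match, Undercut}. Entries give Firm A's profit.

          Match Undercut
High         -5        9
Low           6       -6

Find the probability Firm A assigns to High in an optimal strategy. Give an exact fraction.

Row minima: High → -5, Low → -6; maximin = -5.
Column maxima: Match → 6, Undercut → 9; minimax = 6.
-5 ≠ 6, so there is no saddle point; optimal play is mixed.
Let Firm A play High with probability p. Expected payoff against Match: (-5)p + 6(1−p) = −11p + 6; against Undercut: 9p + (-6)(1−p) = 15p − 6.
Setting these equal: −11p + 6 = 15p − 6 ⇒ −26p = -12 ⇒ p = 6/13, and the value is (-11)·(6/13) + 6 = 12/13.
For Firm B: with q = P(Match), equating High's and Low's payoffs gives −14q + 9 = 12q − 6 ⇒ q = 15/26.

6/13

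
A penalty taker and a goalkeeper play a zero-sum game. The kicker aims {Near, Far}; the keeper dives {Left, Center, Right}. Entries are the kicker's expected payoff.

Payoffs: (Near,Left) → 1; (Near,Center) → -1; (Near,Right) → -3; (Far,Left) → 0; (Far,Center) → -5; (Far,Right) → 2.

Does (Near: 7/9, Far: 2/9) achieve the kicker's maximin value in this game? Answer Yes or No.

Against Left this mix gives (7/9)·1 + (2/9)·0 = 7/9.
Against Center this mix gives (7/9)·(-1) + (2/9)·(-5) = -17/9.
Against Right this mix gives (7/9)·(-3) + (2/9)·2 = -17/9.
All of the keeper's active replies (Center, Right) yield -17/9, and no column does worse for the kicker. The mix makes the keeper indifferent and guarantees -17/9, so it is optimal.

Yes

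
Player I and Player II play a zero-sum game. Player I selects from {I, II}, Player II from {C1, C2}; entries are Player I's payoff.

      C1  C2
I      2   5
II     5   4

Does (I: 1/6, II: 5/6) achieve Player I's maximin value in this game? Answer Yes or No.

Against C1 this mix gives (1/6)·2 + (5/6)·5 = 9/2.
Against C2 this mix gives (1/6)·5 + (5/6)·4 = 25/6.
Player II will play C2, holding Player I to 25/6. Shifting weight toward the row that does better against C2 would raise this floor (the equalizing mix achieves 17/4 against both C2 and C1), so the proposed strategy is not optimal.

No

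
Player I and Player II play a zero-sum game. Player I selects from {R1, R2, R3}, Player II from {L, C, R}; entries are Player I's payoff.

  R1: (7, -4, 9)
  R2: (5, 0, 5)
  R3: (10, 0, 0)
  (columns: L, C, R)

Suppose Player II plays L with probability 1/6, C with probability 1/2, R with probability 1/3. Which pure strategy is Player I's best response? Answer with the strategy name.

Expected payoff of R1: (1/6)·7 + (1/2)·(-4) + (1/3)·9 = 13/6.
Expected payoff of R2: (1/6)·5 + (1/2)·0 + (1/3)·5 = 5/2.
Expected payoff of R3: (1/6)·10 + (1/2)·0 + (1/3)·0 = 5/3.
The largest is 5/2, so Player I's best response is R2.

R2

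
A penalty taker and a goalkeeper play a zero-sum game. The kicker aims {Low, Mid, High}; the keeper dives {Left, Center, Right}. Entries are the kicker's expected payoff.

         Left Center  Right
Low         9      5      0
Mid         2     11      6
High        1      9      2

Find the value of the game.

54/13

Row minima: Low → 0, Mid → 2, High → 1; maximin = 2.
Column maxima: Left → 9, Center → 11, Right → 6; minimax = 6.
2 ≠ 6, so there is no saddle point; optimal play is mixed.
High is strictly dominated by Mid, so the kicker never plays it.
Center is strictly dominated by Right (it gives the kicker strictly more in every row), so the keeper never plays it.
On the remaining 2×2 (Low, Mid vs Left, Right):
Let the kicker play Low with probability p. Expected payoff against Left: 9p + 2(1−p) = 7p + 2; against Right: 0p + 6(1−p) = −6p + 6.
Setting these equal: 7p + 2 = −6p + 6 ⇒ 13p = 4 ⇒ p = 4/13, and the value is (7)·(4/13) + 2 = 54/13.
For the keeper: with q = P(Left), equating Low's and Mid's payoffs gives 9q = −4q + 6 ⇒ q = 6/13.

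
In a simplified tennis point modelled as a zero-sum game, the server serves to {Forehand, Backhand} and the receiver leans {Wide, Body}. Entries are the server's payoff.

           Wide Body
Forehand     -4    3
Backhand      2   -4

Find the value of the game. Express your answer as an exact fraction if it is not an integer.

Row minima: Forehand → -4, Backhand → -4; maximin = -4.
Column maxima: Wide → 2, Body → 3; minimax = 2.
-4 ≠ 2, so there is no saddle point; optimal play is mixed.
Let the server play Forehand with probability p. Expected payoff against Wide: (-4)p + 2(1−p) = −6p + 2; against Body: 3p + (-4)(1−p) = 7p − 4.
Setting these equal: −6p + 2 = 7p − 4 ⇒ −13p = -6 ⇒ p = 6/13, and the value is (-6)·(6/13) + 2 = -10/13.
For the receiver: with q = P(Wide), equating Forehand's and Backhand's payoffs gives −7q + 3 = 6q − 4 ⇒ q = 7/13.

-10/13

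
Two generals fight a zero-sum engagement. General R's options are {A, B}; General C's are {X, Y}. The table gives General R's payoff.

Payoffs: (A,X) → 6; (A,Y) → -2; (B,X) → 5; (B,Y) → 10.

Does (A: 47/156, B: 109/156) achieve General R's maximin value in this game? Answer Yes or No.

No

Against X this mix gives (47/156)·6 + (109/156)·5 = 827/156.
Against Y this mix gives (47/156)·(-2) + (109/156)·10 = 83/13.
General C will play X, holding General R to 827/156. Shifting weight toward the row that does better against X would raise this floor (the equalizing mix achieves 70/13 against both X and Y), so the proposed strategy is not optimal.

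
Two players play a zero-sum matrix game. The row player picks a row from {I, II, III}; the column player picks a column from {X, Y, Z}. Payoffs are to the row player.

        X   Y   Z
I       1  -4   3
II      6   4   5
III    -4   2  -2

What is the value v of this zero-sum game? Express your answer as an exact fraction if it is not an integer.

4

Row minima: I → -4, II → 4, III → -4; maximin = 4.
Column maxima: X → 6, Y → 4, Z → 5; minimax = 4.
Since maximin = minimax = 4, there is a saddle point and the value is 4.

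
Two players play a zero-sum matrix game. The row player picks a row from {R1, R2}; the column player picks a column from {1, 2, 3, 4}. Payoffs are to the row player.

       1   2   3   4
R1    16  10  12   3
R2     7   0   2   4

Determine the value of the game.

40/11

Row minima: R1 → 3, R2 → 0; maximin = 3.
Column maxima: 1 → 16, 2 → 10, 3 → 12, 4 → 4; minimax = 4.
3 ≠ 4, so there is no saddle point; optimal play is mixed.
1 is strictly dominated by 2 (it gives the row player strictly more in every row), so the column player never plays it.
3 is strictly dominated by 2 (it gives the row player strictly more in every row), so the column player never plays it.
On the remaining 2×2 (R1, R2 vs 2, 4):
Let the row player play R1 with probability p. Expected payoff against 2: 10p + 0(1−p) = 10p; against 4: 3p + 4(1−p) = −p + 4.
Setting these equal: 10p = −p + 4 ⇒ 11p = 4 ⇒ p = 4/11, and the value is (10)·(4/11) = 40/11.
For the column player: with q = P(2), equating R1's and R2's payoffs gives 7q + 3 = −4q + 4 ⇒ q = 1/11.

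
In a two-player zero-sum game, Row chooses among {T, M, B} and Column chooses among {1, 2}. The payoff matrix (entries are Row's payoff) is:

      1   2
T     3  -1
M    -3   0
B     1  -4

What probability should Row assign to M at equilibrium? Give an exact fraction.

4/7

Row minima: T → -1, M → -3, B → -4; maximin = -1.
Column maxima: 1 → 3, 2 → 0; minimax = 0.
-1 ≠ 0, so there is no saddle point; optimal play is mixed.
B is strictly dominated by T, so Row never plays it.
On the remaining 2×2 (T, M vs 1, 2):
Let Row play T with probability p. Expected payoff against 1: 3p + (-3)(1−p) = 6p − 3; against 2: (-1)p + 0(1−p) = −p.
Setting these equal: 6p − 3 = −p ⇒ 7p = 3 ⇒ p = 3/7, and the value is (6)·(3/7) − 3 = -3/7.
For Column: with q = P(1), equating T's and M's payoffs gives 4q − 1 = −3q ⇒ q = 1/7.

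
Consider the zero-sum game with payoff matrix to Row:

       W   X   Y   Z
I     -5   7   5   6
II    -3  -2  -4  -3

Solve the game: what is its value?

-35/11

Row minima: I → -5, II → -4; maximin = -4.
Column maxima: W → -3, X → 7, Y → 5, Z → 6; minimax = -3.
-4 ≠ -3, so there is no saddle point; optimal play is mixed.
X is strictly dominated by W (it gives Row strictly more in every row), so Column never plays it.
Z is strictly dominated by Y (it gives Row strictly more in every row), so Column never plays it.
On the remaining 2×2 (I, II vs W, Y):
Let Row play I with probability p. Expected payoff against W: (-5)p + (-3)(1−p) = −2p − 3; against Y: 5p + (-4)(1−p) = 9p − 4.
Setting these equal: −2p − 3 = 9p − 4 ⇒ −11p = -1 ⇒ p = 1/11, and the value is (-2)·(1/11) − 3 = -35/11.
For Column: with q = P(W), equating I's and II's payoffs gives −10q + 5 = q − 4 ⇒ q = 9/11.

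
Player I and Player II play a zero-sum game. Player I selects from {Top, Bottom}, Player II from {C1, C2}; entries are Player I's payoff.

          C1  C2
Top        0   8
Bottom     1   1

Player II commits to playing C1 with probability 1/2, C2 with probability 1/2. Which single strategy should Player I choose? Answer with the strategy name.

Expected payoff of Top: (1/2)·0 + (1/2)·8 = 4.
Expected payoff of Bottom: (1/2)·1 + (1/2)·1 = 1.
The largest is 4, so Player I's best response is Top.

Top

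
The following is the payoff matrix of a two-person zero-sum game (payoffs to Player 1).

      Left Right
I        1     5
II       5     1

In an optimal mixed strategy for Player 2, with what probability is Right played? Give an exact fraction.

1/2

Row minima: I → 1, II → 1; maximin = 1.
Column maxima: Left → 5, Right → 5; minimax = 5.
1 ≠ 5, so there is no saddle point; optimal play is mixed.
Let Player 1 play I with probability p. Expected payoff against Left: 1p + 5(1−p) = −4p + 5; against Right: 5p + 1(1−p) = 4p + 1.
Setting these equal: −4p + 5 = 4p + 1 ⇒ −8p = -4 ⇒ p = 1/2, and the value is (-4)·(1/2) + 5 = 3.
For Player 2: with q = P(Left), equating I's and II's payoffs gives −4q + 5 = 4q + 1 ⇒ q = 1/2.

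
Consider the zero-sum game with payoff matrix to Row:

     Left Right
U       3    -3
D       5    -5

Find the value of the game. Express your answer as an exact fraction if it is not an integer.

-3

Row minima: U → -3, D → -5; maximin = -3.
Column maxima: Left → 5, Right → -3; minimax = -3.
Since maximin = minimax = -3, there is a saddle point and the value is -3.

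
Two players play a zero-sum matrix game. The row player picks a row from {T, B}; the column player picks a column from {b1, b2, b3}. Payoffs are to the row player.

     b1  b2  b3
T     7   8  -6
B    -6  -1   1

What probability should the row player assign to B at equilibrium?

13/20

Row minima: T → -6, B → -6; maximin = -6.
Column maxima: b1 → 7, b2 → 8, b3 → 1; minimax = 1.
-6 ≠ 1, so there is no saddle point; optimal play is mixed.
b2 is strictly dominated by b1 (it gives the row player strictly more in every row), so the column player never plays it.
On the remaining 2×2 (T, B vs b1, b3):
Let the row player play T with probability p. Expected payoff against b1: 7p + (-6)(1−p) = 13p − 6; against b3: (-6)p + 1(1−p) = −7p + 1.
Setting these equal: 13p − 6 = −7p + 1 ⇒ 20p = 7 ⇒ p = 7/20, and the value is (13)·(7/20) − 6 = -29/20.
For the column player: with q = P(b1), equating T's and B's payoffs gives 13q − 6 = −7q + 1 ⇒ q = 7/20.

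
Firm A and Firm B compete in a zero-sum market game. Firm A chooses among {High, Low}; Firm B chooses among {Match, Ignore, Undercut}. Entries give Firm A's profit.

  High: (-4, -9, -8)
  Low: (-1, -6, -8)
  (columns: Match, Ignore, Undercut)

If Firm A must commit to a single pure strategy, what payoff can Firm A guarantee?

-8

Row minima: High → -9, Low → -8.
The best of these is -8.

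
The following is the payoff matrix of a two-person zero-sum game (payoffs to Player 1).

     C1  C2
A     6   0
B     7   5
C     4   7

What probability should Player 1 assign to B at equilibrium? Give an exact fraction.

3/5

Row minima: A → 0, B → 5, C → 4; maximin = 5.
Column maxima: C1 → 7, C2 → 7; minimax = 7.
5 ≠ 7, so there is no saddle point; optimal play is mixed.
A is strictly dominated by B, so Player 1 never plays it.
On the remaining 2×2 (B, C vs C1, C2):
Let Player 1 play B with probability p. Expected payoff against C1: 7p + 4(1−p) = 3p + 4; against C2: 5p + 7(1−p) = −2p + 7.
Setting these equal: 3p + 4 = −2p + 7 ⇒ 5p = 3 ⇒ p = 3/5, and the value is (3)·(3/5) + 4 = 29/5.
For Player 2: with q = P(C1), equating B's and C's payoffs gives 2q + 5 = −3q + 7 ⇒ q = 2/5.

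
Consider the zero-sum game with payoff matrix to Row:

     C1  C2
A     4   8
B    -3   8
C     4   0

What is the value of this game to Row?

4

Row minima: A → 4, B → -3, C → 0; maximin = 4.
Column maxima: C1 → 4, C2 → 8; minimax = 4.
Since maximin = minimax = 4, there is a saddle point and the value is 4.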